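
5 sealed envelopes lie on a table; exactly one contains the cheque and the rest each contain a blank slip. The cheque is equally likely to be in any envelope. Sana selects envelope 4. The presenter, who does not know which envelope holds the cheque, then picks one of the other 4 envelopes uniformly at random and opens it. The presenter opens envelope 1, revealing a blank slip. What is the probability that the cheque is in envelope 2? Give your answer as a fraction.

1/4

Consider each possible location of the cheque in turn.
If it is in envelope 1 (prior 1/5): the presenter opened envelope 1, so this case is ruled out; weight (1/5)·0 = 0.
If it is in any of envelopes 2, 3, 4, and 5 (prior 1/5 each): the presenter picks envelope 1 with probability 1/4 regardless, and it is not the prize; weight (1/5)·(1/4) = 1/20 each.
The weights sum to 1/5.
So P(the cheque in envelope 2 | the presenter opened envelope 1) = (1/20) / (1/5) = 1/4.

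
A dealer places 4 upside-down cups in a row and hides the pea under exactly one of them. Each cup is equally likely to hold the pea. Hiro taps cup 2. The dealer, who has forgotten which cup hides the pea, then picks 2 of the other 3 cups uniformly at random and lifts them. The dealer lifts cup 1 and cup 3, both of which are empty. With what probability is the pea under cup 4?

1/2

Condition on the true location of the pea.
If it is under either of cups 1 and 3 (prior 1/4 each): that cup was opened and seen not to hold the prize — ruled out; weight (1/4)·0 = 0 each.
If it is under either of cups 2 and 4 (prior 1/4 each): the dealer picks exactly this set with probability 1/3 regardless, and none is the prize; weight (1/4)·(1/3) = 1/12 each.
The weights sum to 1/6.
So P(the pea under cup 4 | the dealer opened cup 1 and cup 3) = (1/12) / (1/6) = 1/2.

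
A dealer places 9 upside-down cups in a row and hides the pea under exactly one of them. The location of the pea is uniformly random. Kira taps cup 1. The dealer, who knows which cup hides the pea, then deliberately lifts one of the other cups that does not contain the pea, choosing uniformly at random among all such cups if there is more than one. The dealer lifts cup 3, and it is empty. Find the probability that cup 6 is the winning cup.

8/63

Apply Bayes' rule, conditioning on where the pea actually is.
If it is under cup 1 (prior 1/9): the dealer has 8 equally likely choices, so probability 1/8; weight (1/9)·(1/8) = 1/72.
If it is under any of cups 2, 4, 5, 6, 7, 8, and 9 (prior 1/9 each): the dealer has 7 equally likely choices, so probability 1/7; weight (1/9)·(1/7) = 1/63 each.
If it is under cup 3 (prior 1/9): the dealer opened cup 3, so this case is ruled out; weight (1/9)·0 = 0.
The weights sum to 1/8.
So P(the pea under cup 6 | the dealer opened cup 3) = (1/63) / (1/8) = 8/63.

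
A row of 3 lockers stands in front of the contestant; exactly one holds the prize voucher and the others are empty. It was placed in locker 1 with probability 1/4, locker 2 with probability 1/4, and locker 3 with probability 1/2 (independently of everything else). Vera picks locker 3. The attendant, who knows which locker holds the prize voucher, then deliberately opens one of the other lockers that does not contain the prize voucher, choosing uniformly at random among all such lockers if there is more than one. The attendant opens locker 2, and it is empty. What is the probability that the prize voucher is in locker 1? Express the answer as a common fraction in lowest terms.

1/2

Consider each possible location of the prize voucher in turn.
If it is in locker 1 (prior 1/4): the attendant has no choice, probability 1; weight (1/4)·1 = 1/4.
If it is in locker 2 (prior 1/4): the attendant opened locker 2, so this case is ruled out; weight (1/4)·0 = 0.
If it is in locker 3 (prior 1/2): the attendant has 2 equally likely choices, so probability 1/2; weight (1/2)·(1/2) = 1/4.
The weights sum to 1/2.
So P(the prize voucher in locker 1 | the attendant opened locker 2) = (1/4) / (1/2) = 1/2.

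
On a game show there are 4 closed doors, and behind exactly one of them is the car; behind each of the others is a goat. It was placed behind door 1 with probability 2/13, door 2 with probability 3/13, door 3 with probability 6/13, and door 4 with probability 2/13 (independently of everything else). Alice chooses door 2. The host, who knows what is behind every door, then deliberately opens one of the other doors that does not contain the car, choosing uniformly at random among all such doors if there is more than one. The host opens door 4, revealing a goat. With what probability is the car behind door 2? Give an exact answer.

1/5

Condition on the true location of the car.
If it is behind door 1 (prior 2/13): the host has 2 equally likely choices, so probability 1/2; weight (2/13)·(1/2) = 1/13.
If it is behind door 2 (prior 3/13): the host has 3 equally likely choices, so probability 1/3; weight (3/13)·(1/3) = 1/13.
If it is behind door 3 (prior 6/13): the host has 2 equally likely choices, so probability 1/2; weight (6/13)·(1/2) = 3/13.
If it is behind door 4 (prior 2/13): the host opened door 4, so this case is ruled out; weight (2/13)·0 = 0.
The weights sum to 5/13.
So P(the car behind door 2 | the host opened door 4) = (1/13) / (5/13) = 1/5.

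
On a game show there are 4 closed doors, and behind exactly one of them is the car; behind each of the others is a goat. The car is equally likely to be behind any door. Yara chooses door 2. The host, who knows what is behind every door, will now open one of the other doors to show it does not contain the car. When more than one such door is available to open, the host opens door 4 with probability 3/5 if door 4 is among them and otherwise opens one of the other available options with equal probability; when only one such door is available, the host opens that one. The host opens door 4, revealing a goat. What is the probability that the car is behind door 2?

1/3

Consider each possible location of the car in turn.
If it is behind any of doors 1, 2, and 3 (prior 1/4 each): door 4 is available, opened with probability 3/5; weight (1/4)·(3/5) = 3/20 each.
If it is behind door 4 (prior 1/4): the host opened door 4, so this case is ruled out; weight (1/4)·0 = 0.
The weights sum to 9/20.
So P(the car behind door 2 | the host opened door 4) = (3/20) / (9/20) = 1/3.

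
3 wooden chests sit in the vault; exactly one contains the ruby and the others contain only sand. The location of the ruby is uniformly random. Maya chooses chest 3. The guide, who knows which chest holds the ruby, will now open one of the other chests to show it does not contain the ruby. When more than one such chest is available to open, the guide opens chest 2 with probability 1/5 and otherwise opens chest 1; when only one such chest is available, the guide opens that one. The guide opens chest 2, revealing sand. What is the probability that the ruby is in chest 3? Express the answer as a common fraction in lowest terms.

Consider each possible location of the ruby in turn.
If it is in chest 1 (prior 1/3): only chest 2 is available, probability 1; weight (1/3)·1 = 1/3.
If it is in chest 2 (prior 1/3): the guide opened chest 2, so this case is ruled out; weight (1/3)·0 = 0.
If it is in chest 3 (prior 1/3): chest 2 is available, opened with probability 1/5; weight (1/3)·(1/5) = 1/15.
The weights sum to 2/5.
So P(the ruby in chest 3 | the guide opened chest 2) = (1/15) / (2/5) = 1/6.

1/6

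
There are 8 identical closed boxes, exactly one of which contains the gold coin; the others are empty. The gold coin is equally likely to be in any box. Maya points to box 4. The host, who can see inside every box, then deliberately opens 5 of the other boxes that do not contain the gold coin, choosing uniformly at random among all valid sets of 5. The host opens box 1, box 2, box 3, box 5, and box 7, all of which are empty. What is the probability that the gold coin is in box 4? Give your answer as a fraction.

1/8

Condition on the true location of the gold coin.
If it is in any of boxes 1, 2, 3, 5, and 7 (prior 1/8 each): that box was opened and seen not to hold the prize — ruled out; weight (1/8)·0 = 0 each.
If it is in box 4 (prior 1/8): the host has 21 equally likely choices, so probability 1/21; weight (1/8)·(1/21) = 1/168.
If it is in either of boxes 6 and 8 (prior 1/8 each): the host has 6 equally likely choices, so probability 1/6; weight (1/8)·(1/6) = 1/48 each.
The weights sum to 1/21.
So P(the gold coin in box 4 | the host opened box 1, box 2, box 3, box 5, and box 7) = (1/168) / (1/21) = 1/8.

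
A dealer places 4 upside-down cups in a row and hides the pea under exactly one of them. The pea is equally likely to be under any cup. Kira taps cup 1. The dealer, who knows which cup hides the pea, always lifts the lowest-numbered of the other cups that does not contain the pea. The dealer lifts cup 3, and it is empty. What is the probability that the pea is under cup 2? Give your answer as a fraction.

Apply Bayes' rule, conditioning on where the pea actually is.
If it is under either of cups 1 and 4 (prior 1/4 each): the dealer would have opened cup 2 instead, probability 0; weight (1/4)·0 = 0 each.
If it is under cup 2 (prior 1/4): cup 3 is the lowest-numbered option available, probability 1; weight (1/4)·1 = 1/4.
If it is under cup 3 (prior 1/4): the dealer opened cup 3, so this case is ruled out; weight (1/4)·0 = 0.
The weights sum to 1/4.
So P(the pea under cup 2 | the dealer opened cup 3) = (1/4) / (1/4) = 1.

1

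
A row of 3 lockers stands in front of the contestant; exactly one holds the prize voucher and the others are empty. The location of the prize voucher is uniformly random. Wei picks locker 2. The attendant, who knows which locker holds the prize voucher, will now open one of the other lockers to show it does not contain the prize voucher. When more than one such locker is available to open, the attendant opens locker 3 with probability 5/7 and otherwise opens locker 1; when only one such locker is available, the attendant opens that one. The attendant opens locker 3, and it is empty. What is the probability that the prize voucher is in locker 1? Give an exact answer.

Consider each possible location of the prize voucher in turn.
If it is in locker 1 (prior 1/3): only locker 3 is available, probability 1; weight (1/3)·1 = 1/3.
If it is in locker 2 (prior 1/3): locker 3 is available, opened with probability 5/7; weight (1/3)·(5/7) = 5/21.
If it is in locker 3 (prior 1/3): the attendant opened locker 3, so this case is ruled out; weight (1/3)·0 = 0.
The weights sum to 4/7.
So P(the prize voucher in locker 1 | the attendant opened locker 3) = (1/3) / (4/7) = 7/12.

7/12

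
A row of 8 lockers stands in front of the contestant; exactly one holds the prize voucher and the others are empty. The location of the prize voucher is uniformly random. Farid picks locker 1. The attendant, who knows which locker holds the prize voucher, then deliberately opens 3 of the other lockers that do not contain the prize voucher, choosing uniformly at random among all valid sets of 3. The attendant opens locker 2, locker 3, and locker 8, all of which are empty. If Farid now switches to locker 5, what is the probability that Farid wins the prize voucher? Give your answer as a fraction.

7/32

Condition on the true location of the prize voucher.
If it is in locker 1 (prior 1/8): the attendant has 35 equally likely choices, so probability 1/35; weight (1/8)·(1/35) = 1/280.
If it is in any of lockers 2, 3, and 8 (prior 1/8 each): that locker was opened and seen not to hold the prize — ruled out; weight (1/8)·0 = 0 each.
If it is in any of lockers 4, 5, 6, and 7 (prior 1/8 each): the attendant has 20 equally likely choices, so probability 1/20; weight (1/8)·(1/20) = 1/160 each.
The weights sum to 1/35.
So P(the prize voucher in locker 5 | the attendant opened locker 2, locker 3, and locker 8) = (1/160) / (1/35) = 7/32.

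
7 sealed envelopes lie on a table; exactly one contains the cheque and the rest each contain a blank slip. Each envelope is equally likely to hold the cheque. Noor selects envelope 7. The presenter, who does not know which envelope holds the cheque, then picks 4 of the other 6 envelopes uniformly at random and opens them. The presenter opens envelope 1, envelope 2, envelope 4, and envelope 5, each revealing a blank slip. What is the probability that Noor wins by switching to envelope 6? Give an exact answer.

1/3

Condition on the true location of the cheque.
If it is in any of envelopes 1, 2, 4, and 5 (prior 1/7 each): that envelope was opened and seen not to hold the prize — ruled out; weight (1/7)·0 = 0 each.
If it is in any of envelopes 3, 6, and 7 (prior 1/7 each): the presenter picks exactly this set with probability 1/15 regardless, and none is the prize; weight (1/7)·(1/15) = 1/105 each.
The weights sum to 1/35.
So P(the cheque in envelope 6 | the presenter opened envelope 1, envelope 2, envelope 4, and envelope 5) = (1/105) / (1/35) = 1/3.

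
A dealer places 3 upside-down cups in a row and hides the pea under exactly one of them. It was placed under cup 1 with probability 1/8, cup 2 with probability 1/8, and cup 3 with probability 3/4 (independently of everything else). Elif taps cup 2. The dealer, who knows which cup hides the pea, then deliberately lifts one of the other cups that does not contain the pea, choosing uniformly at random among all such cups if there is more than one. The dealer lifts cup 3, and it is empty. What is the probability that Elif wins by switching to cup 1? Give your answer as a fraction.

2/3

Apply Bayes' rule, conditioning on where the pea actually is.
If it is under cup 1 (prior 1/8): the dealer has no choice, probability 1; weight (1/8)·1 = 1/8.
If it is under cup 2 (prior 1/8): the dealer has 2 equally likely choices, so probability 1/2; weight (1/8)·(1/2) = 1/16.
If it is under cup 3 (prior 3/4): the dealer opened cup 3, so this case is ruled out; weight (3/4)·0 = 0.
The weights sum to 3/16.
So P(the pea under cup 1 | the dealer opened cup 3) = (1/8) / (3/16) = 2/3.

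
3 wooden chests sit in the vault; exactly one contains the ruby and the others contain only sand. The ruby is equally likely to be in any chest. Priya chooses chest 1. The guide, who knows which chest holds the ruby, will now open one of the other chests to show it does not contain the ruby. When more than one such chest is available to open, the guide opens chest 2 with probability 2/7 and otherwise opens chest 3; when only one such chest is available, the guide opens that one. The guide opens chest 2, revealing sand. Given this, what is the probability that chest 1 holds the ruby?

Apply Bayes' rule, conditioning on where the ruby actually is.
If it is in chest 1 (prior 1/3): chest 2 is available, opened with probability 2/7; weight (1/3)·(2/7) = 2/21.
If it is in chest 2 (prior 1/3): the guide opened chest 2, so this case is ruled out; weight (1/3)·0 = 0.
If it is in chest 3 (prior 1/3): only chest 2 is available, probability 1; weight (1/3)·1 = 1/3.
The weights sum to 3/7.
So P(the ruby in chest 1 | the guide opened chest 2) = (2/21) / (3/7) = 2/9.

2/9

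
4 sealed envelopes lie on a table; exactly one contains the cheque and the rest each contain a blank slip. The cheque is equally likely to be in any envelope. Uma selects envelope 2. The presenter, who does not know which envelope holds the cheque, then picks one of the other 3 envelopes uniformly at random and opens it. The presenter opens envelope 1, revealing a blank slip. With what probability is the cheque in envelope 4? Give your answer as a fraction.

1/3

Because the presenter chose which envelope to open without knowing where the cheque is, the choice is independent of the prize location. Learning that envelope 1 does not hold the cheque simply rules out that one location and leaves the remaining 3 envelopes still equally likely by symmetry.
So P(the cheque in envelope 4) = 1/3.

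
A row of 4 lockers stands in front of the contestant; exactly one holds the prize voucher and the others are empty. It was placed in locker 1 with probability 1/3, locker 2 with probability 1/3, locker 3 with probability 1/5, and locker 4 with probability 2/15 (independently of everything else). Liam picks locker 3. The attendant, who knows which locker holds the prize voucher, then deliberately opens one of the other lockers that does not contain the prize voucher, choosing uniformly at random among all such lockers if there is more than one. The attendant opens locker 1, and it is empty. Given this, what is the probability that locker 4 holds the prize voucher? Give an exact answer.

Apply Bayes' rule, conditioning on where the prize voucher actually is.
If it is in locker 1 (prior 1/3): the attendant opened locker 1, so this case is ruled out; weight (1/3)·0 = 0.
If it is in locker 2 (prior 1/3): the attendant has 2 equally likely choices, so probability 1/2; weight (1/3)·(1/2) = 1/6.
If it is in locker 3 (prior 1/5): the attendant has 3 equally likely choices, so probability 1/3; weight (1/5)·(1/3) = 1/15.
If it is in locker 4 (prior 2/15): the attendant has 2 equally likely choices, so probability 1/2; weight (2/15)·(1/2) = 1/15.
The weights sum to 3/10.
So P(the prize voucher in locker 4 | the attendant opened locker 1) = (1/15) / (3/10) = 2/9.

2/9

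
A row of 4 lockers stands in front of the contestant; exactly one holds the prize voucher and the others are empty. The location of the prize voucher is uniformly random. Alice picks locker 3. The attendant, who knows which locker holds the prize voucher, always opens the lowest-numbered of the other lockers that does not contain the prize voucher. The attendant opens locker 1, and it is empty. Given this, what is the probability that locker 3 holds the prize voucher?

Apply Bayes' rule, conditioning on where the prize voucher actually is.
If it is in locker 1 (prior 1/4): the attendant opened locker 1, so this case is ruled out; weight (1/4)·0 = 0.
If it is in any of lockers 2, 3, and 4 (prior 1/4 each): locker 1 is the lowest-numbered option available, probability 1; weight (1/4)·1 = 1/4 each.
The weights sum to 3/4.
So P(the prize voucher in locker 3 | the attendant opened locker 1) = (1/4) / (3/4) = 1/3.

1/3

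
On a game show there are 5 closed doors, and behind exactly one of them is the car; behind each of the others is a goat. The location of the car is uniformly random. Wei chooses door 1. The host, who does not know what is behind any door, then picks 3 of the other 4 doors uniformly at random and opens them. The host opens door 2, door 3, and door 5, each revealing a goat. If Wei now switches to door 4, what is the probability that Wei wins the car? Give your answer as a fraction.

1/2

Condition on the true location of the car.
If it is behind either of doors 1 and 4 (prior 1/5 each): the host picks exactly this set with probability 1/4 regardless, and none is the prize; weight (1/5)·(1/4) = 1/20 each.
If it is behind any of doors 2, 3, and 5 (prior 1/5 each): that door was opened and seen not to hold the prize — ruled out; weight (1/5)·0 = 0 each.
The weights sum to 1/10.
So P(the car behind door 4 | the host opened door 2, door 3, and door 5) = (1/20) / (1/10) = 1/2.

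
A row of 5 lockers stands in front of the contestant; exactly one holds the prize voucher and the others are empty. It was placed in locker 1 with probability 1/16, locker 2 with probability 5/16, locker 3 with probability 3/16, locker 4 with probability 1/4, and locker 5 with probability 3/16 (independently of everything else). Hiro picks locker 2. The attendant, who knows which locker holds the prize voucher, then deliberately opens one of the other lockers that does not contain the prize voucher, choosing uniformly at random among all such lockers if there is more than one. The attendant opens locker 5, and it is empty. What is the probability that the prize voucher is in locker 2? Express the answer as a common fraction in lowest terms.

Condition on the true location of the prize voucher.
If it is in locker 1 (prior 1/16): the attendant has 3 equally likely choices, so probability 1/3; weight (1/16)·(1/3) = 1/48.
If it is in locker 2 (prior 5/16): the attendant has 4 equally likely choices, so probability 1/4; weight (5/16)·(1/4) = 5/64.
If it is in locker 3 (prior 3/16): the attendant has 3 equally likely choices, so probability 1/3; weight (3/16)·(1/3) = 1/16.
If it is in locker 4 (prior 1/4): the attendant has 3 equally likely choices, so probability 1/3; weight (1/4)·(1/3) = 1/12.
If it is in locker 5 (prior 3/16): the attendant opened locker 5, so this case is ruled out; weight (3/16)·0 = 0.
The weights sum to 47/192.
So P(the prize voucher in locker 2 | the attendant opened locker 5) = (5/64) / (47/192) = 15/47.

15/47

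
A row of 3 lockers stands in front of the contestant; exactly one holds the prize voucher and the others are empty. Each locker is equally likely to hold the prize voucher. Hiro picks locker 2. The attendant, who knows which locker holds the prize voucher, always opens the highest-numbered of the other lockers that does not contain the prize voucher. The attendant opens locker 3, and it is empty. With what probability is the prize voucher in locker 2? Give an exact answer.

Apply Bayes' rule, conditioning on where the prize voucher actually is.
If it is in either of lockers 1 and 2 (prior 1/3 each): locker 3 is the highest-numbered option available, probability 1; weight (1/3)·1 = 1/3 each.
If it is in locker 3 (prior 1/3): the attendant opened locker 3, so this case is ruled out; weight (1/3)·0 = 0.
The weights sum to 2/3.
So P(the prize voucher in locker 2 | the attendant opened locker 3) = (1/3) / (2/3) = 1/2.

1/2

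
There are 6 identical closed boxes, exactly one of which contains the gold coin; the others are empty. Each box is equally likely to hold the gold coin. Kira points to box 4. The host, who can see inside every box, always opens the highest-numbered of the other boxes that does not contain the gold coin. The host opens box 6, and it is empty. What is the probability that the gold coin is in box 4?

Condition on the true location of the gold coin.
If it is in any of boxes 1, 2, 3, 4, and 5 (prior 1/6 each): box 6 is the highest-numbered option available, probability 1; weight (1/6)·1 = 1/6 each.
If it is in box 6 (prior 1/6): the host opened box 6, so this case is ruled out; weight (1/6)·0 = 0.
The weights sum to 5/6.
So P(the gold coin in box 4 | the host opened box 6) = (1/6) / (5/6) = 1/5.

1/5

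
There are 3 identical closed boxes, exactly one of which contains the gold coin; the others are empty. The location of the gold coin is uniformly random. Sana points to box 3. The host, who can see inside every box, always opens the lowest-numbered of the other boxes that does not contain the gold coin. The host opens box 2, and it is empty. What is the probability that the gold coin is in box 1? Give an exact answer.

Condition on the true location of the gold coin.
If it is in box 1 (prior 1/3): box 2 is the lowest-numbered option available, probability 1; weight (1/3)·1 = 1/3.
If it is in box 2 (prior 1/3): the host opened box 2, so this case is ruled out; weight (1/3)·0 = 0.
If it is in box 3 (prior 1/3): the host would have opened box 1 instead, probability 0; weight (1/3)·0 = 0.
The weights sum to 1/3.
So P(the gold coin in box 1 | the host opened box 2) = (1/3) / (1/3) = 1.

1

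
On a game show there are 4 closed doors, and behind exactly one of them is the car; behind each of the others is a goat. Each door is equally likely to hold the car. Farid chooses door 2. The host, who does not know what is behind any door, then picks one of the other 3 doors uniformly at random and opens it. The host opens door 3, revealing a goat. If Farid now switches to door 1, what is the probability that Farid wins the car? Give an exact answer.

Because the host chose which door to open without knowing where the car is, the choice is independent of the prize location. Learning that door 3 does not hold the car simply rules out that one location and leaves the remaining 3 doors still equally likely by symmetry.
So P(the car behind door 1) = 1/3.

1/3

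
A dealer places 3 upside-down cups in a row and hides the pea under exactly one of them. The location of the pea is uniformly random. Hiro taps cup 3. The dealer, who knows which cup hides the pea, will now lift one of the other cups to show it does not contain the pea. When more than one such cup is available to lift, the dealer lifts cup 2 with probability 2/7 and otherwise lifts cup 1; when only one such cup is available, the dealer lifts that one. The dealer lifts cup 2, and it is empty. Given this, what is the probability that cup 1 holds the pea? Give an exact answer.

7/9

Condition on the true location of the pea.
If it is under cup 1 (prior 1/3): only cup 2 is available, probability 1; weight (1/3)·1 = 1/3.
If it is under cup 2 (prior 1/3): the dealer opened cup 2, so this case is ruled out; weight (1/3)·0 = 0.
If it is under cup 3 (prior 1/3): cup 2 is available, opened with probability 2/7; weight (1/3)·(2/7) = 2/21.
The weights sum to 3/7.
So P(the pea under cup 1 | the dealer opened cup 2) = (1/3) / (3/7) = 7/9.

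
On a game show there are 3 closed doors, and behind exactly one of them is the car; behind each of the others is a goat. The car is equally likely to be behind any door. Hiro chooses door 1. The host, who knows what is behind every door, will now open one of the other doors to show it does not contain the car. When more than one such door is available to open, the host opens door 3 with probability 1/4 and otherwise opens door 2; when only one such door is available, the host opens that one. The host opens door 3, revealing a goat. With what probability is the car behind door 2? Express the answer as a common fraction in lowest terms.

4/5

Consider each possible location of the car in turn.
If it is behind door 1 (prior 1/3): door 3 is available, opened with probability 1/4; weight (1/3)·(1/4) = 1/12.
If it is behind door 2 (prior 1/3): only door 3 is available, probability 1; weight (1/3)·1 = 1/3.
If it is behind door 3 (prior 1/3): the host opened door 3, so this case is ruled out; weight (1/3)·0 = 0.
The weights sum to 5/12.
So P(the car behind door 2 | the host opened door 3) = (1/3) / (5/12) = 4/5.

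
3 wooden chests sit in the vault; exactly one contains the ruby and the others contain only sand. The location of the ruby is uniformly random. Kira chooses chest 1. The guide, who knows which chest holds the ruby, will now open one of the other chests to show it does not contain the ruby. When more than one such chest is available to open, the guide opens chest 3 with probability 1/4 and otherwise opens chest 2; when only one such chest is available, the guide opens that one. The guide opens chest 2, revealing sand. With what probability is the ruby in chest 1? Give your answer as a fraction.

3/7

Consider each possible location of the ruby in turn.
If it is in chest 1 (prior 1/3): chest 3 is available but not opened, probability 3/4; weight (1/3)·(3/4) = 1/4.
If it is in chest 2 (prior 1/3): the guide opened chest 2, so this case is ruled out; weight (1/3)·0 = 0.
If it is in chest 3 (prior 1/3): only chest 2 is available, probability 1; weight (1/3)·1 = 1/3.
The weights sum to 7/12.
So P(the ruby in chest 1 | the guide opened chest 2) = (1/4) / (7/12) = 3/7.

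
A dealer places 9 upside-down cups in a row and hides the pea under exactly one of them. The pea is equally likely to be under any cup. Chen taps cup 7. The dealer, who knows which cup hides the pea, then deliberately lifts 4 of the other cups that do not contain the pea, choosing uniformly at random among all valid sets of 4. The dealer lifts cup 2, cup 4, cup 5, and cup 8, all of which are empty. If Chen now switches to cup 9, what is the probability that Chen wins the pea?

Apply Bayes' rule, conditioning on where the pea actually is.
If it is under any of cups 1, 3, 6, and 9 (prior 1/9 each): the dealer has 35 equally likely choices, so probability 1/35; weight (1/9)·(1/35) = 1/315 each.
If it is under any of cups 2, 4, 5, and 8 (prior 1/9 each): that cup was opened and seen not to hold the prize — ruled out; weight (1/9)·0 = 0 each.
If it is under cup 7 (prior 1/9): the dealer has 70 equally likely choices, so probability 1/70; weight (1/9)·(1/70) = 1/630.
The weights sum to 1/70.
So P(the pea under cup 9 | the dealer opened cup 2, cup 4, cup 5, and cup 8) = (1/315) / (1/70) = 2/9.

2/9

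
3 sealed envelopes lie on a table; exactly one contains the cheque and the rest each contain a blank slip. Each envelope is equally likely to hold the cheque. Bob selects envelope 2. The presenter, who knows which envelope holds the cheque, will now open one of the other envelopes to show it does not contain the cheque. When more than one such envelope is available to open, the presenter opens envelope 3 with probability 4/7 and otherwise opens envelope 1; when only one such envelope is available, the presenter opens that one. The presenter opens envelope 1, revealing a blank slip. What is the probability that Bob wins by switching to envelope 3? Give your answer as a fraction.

7/10

Consider each possible location of the cheque in turn.
If it is in envelope 1 (prior 1/3): the presenter opened envelope 1, so this case is ruled out; weight (1/3)·0 = 0.
If it is in envelope 2 (prior 1/3): envelope 3 is available but not opened, probability 3/7; weight (1/3)·(3/7) = 1/7.
If it is in envelope 3 (prior 1/3): only envelope 1 is available, probability 1; weight (1/3)·1 = 1/3.
The weights sum to 10/21.
So P(the cheque in envelope 3 | the presenter opened envelope 1) = (1/3) / (10/21) = 7/10.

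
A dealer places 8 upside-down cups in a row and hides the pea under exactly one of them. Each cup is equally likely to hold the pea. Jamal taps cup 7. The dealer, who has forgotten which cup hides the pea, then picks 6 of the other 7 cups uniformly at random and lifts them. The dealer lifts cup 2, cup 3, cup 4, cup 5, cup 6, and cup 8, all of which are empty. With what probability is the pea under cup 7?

1/2

Apply Bayes' rule, conditioning on where the pea actually is.
If it is under either of cups 1 and 7 (prior 1/8 each): the dealer picks exactly this set with probability 1/7 regardless, and none is the prize; weight (1/8)·(1/7) = 1/56 each.
If it is under any of cups 2, 3, 4, 5, 6, and 8 (prior 1/8 each): that cup was opened and seen not to hold the prize — ruled out; weight (1/8)·0 = 0 each.
The weights sum to 1/28.
So P(the pea under cup 7 | the dealer opened cup 2, cup 3, cup 4, cup 5, cup 6, and cup 8) = (1/56) / (1/28) = 1/2.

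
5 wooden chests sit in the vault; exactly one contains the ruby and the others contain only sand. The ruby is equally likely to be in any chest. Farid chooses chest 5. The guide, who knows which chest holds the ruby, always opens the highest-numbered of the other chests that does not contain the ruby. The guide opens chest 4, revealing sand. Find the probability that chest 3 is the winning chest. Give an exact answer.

Consider each possible location of the ruby in turn.
If it is in any of chests 1, 2, 3, and 5 (prior 1/5 each): chest 4 is the highest-numbered option available, probability 1; weight (1/5)·1 = 1/5 each.
If it is in chest 4 (prior 1/5): the guide opened chest 4, so this case is ruled out; weight (1/5)·0 = 0.
The weights sum to 4/5.
So P(the ruby in chest 3 | the guide opened chest 4) = (1/5) / (4/5) = 1/4.

1/4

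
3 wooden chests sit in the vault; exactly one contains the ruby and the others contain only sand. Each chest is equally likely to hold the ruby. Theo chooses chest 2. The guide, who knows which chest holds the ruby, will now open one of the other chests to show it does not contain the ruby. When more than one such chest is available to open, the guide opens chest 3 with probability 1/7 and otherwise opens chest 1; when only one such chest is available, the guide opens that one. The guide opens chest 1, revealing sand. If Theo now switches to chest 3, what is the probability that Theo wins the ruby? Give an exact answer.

7/13

Condition on the true location of the ruby.
If it is in chest 1 (prior 1/3): the guide opened chest 1, so this case is ruled out; weight (1/3)·0 = 0.
If it is in chest 2 (prior 1/3): chest 3 is available but not opened, probability 6/7; weight (1/3)·(6/7) = 2/7.
If it is in chest 3 (prior 1/3): only chest 1 is available, probability 1; weight (1/3)·1 = 1/3.
The weights sum to 13/21.
So P(the ruby in chest 3 | the guide opened chest 1) = (1/3) / (13/21) = 7/13.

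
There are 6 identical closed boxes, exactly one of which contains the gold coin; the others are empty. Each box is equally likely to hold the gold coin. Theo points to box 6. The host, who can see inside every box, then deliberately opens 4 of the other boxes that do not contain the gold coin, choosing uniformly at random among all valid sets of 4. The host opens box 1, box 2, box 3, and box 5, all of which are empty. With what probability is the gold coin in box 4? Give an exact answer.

5/6

Condition on the true location of the gold coin.
If it is in any of boxes 1, 2, 3, and 5 (prior 1/6 each): that box was opened and seen not to hold the prize — ruled out; weight (1/6)·0 = 0 each.
If it is in box 4 (prior 1/6): the host has no choice, probability 1; weight (1/6)·1 = 1/6.
If it is in box 6 (prior 1/6): the host has 5 equally likely choices, so probability 1/5; weight (1/6)·(1/5) = 1/30.
The weights sum to 1/5.
So P(the gold coin in box 4 | the host opened box 1, box 2, box 3, and box 5) = (1/6) / (1/5) = 5/6.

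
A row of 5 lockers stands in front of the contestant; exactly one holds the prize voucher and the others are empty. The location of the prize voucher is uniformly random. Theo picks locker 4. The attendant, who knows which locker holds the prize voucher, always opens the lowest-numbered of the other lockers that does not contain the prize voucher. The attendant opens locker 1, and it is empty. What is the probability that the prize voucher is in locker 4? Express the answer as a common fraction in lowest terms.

1/4

Consider each possible location of the prize voucher in turn.
If it is in locker 1 (prior 1/5): the attendant opened locker 1, so this case is ruled out; weight (1/5)·0 = 0.
If it is in any of lockers 2, 3, 4, and 5 (prior 1/5 each): locker 1 is the lowest-numbered option available, probability 1; weight (1/5)·1 = 1/5 each.
The weights sum to 4/5.
So P(the prize voucher in locker 4 | the attendant opened locker 1) = (1/5) / (4/5) = 1/4.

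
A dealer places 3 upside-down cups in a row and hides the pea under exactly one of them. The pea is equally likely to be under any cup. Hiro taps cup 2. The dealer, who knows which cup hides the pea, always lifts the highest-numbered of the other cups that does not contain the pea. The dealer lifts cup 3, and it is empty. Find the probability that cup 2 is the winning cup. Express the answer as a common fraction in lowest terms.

Consider each possible location of the pea in turn.
If it is under either of cups 1 and 2 (prior 1/3 each): cup 3 is the highest-numbered option available, probability 1; weight (1/3)·1 = 1/3 each.
If it is under cup 3 (prior 1/3): the dealer opened cup 3, so this case is ruled out; weight (1/3)·0 = 0.
The weights sum to 2/3.
So P(the pea under cup 2 | the dealer opened cup 3) = (1/3) / (2/3) = 1/2.

1/2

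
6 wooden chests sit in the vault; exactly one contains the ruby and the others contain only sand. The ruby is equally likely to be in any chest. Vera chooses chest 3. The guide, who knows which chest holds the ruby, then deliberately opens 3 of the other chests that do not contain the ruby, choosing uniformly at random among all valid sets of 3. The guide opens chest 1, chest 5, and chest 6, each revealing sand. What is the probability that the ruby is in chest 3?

1/6

Apply Bayes' rule, conditioning on where the ruby actually is.
If it is in any of chests 1, 5, and 6 (prior 1/6 each): that chest was opened and seen not to hold the prize — ruled out; weight (1/6)·0 = 0 each.
If it is in either of chests 2 and 4 (prior 1/6 each): the guide has 4 equally likely choices, so probability 1/4; weight (1/6)·(1/4) = 1/24 each.
If it is in chest 3 (prior 1/6): the guide has 10 equally likely choices, so probability 1/10; weight (1/6)·(1/10) = 1/60.
The weights sum to 1/10.
So P(the ruby in chest 3 | the guide opened chest 1, chest 5, and chest 6) = (1/60) / (1/10) = 1/6.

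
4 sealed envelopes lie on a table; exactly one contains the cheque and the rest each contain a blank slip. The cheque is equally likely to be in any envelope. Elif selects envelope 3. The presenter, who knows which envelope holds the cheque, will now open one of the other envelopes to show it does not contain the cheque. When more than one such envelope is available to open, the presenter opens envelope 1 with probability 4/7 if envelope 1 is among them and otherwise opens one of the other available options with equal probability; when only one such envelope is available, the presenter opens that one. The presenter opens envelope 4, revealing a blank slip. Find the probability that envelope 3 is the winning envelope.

Apply Bayes' rule, conditioning on where the cheque actually is.
If it is in envelope 1 (prior 1/4): envelope 1 holds the prize so is unavailable; the presenter chooses uniformly among the 2 others, probability 1/2; weight (1/4)·(1/2) = 1/8.
If it is in envelope 2 (prior 1/4): envelope 1 is available but not opened, probability 3/7; weight (1/4)·(3/7) = 3/28.
If it is in envelope 3 (prior 1/4): envelope 1 is available but not opened; envelope 4 gets probability (1 − 4/7)/2 = 3/14; weight (1/4)·(3/14) = 3/56.
If it is in envelope 4 (prior 1/4): the presenter opened envelope 4, so this case is ruled out; weight (1/4)·0 = 0.
The weights sum to 2/7.
So P(the cheque in envelope 3 | the presenter opened envelope 4) = (3/56) / (2/7) = 3/16.

3/16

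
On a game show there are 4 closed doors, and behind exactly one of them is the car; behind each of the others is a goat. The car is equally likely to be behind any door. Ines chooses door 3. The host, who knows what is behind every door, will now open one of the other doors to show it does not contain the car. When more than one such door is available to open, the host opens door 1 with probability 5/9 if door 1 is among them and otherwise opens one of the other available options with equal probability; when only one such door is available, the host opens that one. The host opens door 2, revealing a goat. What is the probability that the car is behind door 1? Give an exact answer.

3/7

Apply Bayes' rule, conditioning on where the car actually is.
If it is behind door 1 (prior 1/4): door 1 holds the prize so is unavailable; the host chooses uniformly among the 2 others, probability 1/2; weight (1/4)·(1/2) = 1/8.
If it is behind door 2 (prior 1/4): the host opened door 2, so this case is ruled out; weight (1/4)·0 = 0.
If it is behind door 3 (prior 1/4): door 1 is available but not opened; door 2 gets probability (1 − 5/9)/2 = 2/9; weight (1/4)·(2/9) = 1/18.
If it is behind door 4 (prior 1/4): door 1 is available but not opened, probability 4/9; weight (1/4)·(4/9) = 1/9.
The weights sum to 7/24.
So P(the car behind door 1 | the host opened door 2) = (1/8) / (7/24) = 3/7.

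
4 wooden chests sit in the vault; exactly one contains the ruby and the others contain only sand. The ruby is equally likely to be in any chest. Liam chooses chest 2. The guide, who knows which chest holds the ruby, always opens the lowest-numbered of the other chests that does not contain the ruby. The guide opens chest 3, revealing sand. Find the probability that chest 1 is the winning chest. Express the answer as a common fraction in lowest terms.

Condition on the true location of the ruby.
If it is in chest 1 (prior 1/4): chest 3 is the lowest-numbered option available, probability 1; weight (1/4)·1 = 1/4.
If it is in either of chests 2 and 4 (prior 1/4 each): the guide would have opened chest 1 instead, probability 0; weight (1/4)·0 = 0 each.
If it is in chest 3 (prior 1/4): the guide opened chest 3, so this case is ruled out; weight (1/4)·0 = 0.
The weights sum to 1/4.
So P(the ruby in chest 1 | the guide opened chest 3) = (1/4) / (1/4) = 1.

1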